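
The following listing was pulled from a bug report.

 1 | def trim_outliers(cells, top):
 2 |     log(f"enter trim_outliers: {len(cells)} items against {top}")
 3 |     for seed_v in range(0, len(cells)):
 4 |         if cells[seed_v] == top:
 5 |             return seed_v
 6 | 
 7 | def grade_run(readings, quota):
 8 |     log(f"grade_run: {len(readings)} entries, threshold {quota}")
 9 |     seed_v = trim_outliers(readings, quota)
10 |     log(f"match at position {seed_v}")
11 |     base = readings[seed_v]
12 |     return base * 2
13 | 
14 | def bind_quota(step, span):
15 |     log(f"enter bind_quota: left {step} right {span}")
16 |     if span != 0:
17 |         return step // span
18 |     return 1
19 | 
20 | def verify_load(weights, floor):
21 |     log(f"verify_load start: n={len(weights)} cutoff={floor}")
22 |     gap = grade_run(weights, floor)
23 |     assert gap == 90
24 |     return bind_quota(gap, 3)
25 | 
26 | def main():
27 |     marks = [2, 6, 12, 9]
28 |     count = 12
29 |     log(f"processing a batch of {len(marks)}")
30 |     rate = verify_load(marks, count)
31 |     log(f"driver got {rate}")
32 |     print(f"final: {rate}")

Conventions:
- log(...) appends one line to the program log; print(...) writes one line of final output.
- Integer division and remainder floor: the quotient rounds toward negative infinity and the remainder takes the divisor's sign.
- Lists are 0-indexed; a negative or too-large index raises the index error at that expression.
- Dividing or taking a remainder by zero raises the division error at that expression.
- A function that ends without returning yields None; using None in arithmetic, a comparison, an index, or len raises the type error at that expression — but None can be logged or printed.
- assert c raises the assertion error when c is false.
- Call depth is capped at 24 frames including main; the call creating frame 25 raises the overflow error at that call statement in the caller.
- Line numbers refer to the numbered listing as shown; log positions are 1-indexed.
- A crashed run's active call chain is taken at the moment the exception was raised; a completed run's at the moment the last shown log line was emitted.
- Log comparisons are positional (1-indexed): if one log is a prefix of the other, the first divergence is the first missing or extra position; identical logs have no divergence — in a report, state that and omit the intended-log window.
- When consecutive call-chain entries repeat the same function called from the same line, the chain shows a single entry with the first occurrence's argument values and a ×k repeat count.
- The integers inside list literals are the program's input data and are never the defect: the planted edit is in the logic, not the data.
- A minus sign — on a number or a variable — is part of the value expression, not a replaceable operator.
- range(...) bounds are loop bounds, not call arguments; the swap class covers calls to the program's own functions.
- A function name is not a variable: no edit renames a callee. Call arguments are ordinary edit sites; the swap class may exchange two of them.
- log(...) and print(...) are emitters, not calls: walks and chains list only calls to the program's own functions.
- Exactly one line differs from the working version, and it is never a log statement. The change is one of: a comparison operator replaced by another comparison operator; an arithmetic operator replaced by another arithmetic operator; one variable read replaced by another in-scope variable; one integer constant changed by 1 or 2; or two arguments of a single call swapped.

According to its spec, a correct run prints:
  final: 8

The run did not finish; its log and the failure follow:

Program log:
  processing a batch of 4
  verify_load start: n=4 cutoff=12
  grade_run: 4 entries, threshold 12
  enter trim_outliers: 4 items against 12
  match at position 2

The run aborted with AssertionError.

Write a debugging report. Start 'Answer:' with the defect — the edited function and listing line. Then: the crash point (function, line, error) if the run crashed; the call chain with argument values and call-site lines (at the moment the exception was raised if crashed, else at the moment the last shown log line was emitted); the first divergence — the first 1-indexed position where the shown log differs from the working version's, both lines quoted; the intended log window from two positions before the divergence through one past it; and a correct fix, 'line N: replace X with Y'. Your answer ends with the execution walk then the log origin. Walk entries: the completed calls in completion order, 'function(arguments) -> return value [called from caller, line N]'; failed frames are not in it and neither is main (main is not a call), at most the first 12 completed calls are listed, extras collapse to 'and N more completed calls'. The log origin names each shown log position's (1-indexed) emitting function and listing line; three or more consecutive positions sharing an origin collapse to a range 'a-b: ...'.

Answer: the defect is in verify_load at line 23.
The tell: After 5 matching log lines the faulty run goes silent, while the working version continues with 'enter bind_quota: left 24 right 3'.
Crash: verify_load, line 23, AssertionError.
Call chain: main -> verify_load([2, 6, 12, 9], 12) (called at line 30).
First divergence: position 6 (shown log ended at 5 lines; the working version continues: 'enter bind_quota: left 24 right 3').
Intended log window:
  4: enter trim_outliers: 4 items against 12
  5: match at position 2
  6: enter bind_quota: left 24 right 3
  7: driver got 8
Execution walk:
  trim_outliers([2, 6, 12, 9], 12) -> 2  [called from grade_run, line 9]
  grade_run([2, 6, 12, 9], 12) -> 24  [called from verify_load, line 22]
Origin of each log line:
  1 — main, line 29
  2 — verify_load, line 21
  3 — grade_run, line 8
  4 — trim_outliers, line 2
  5 — grade_run, line 10
A correct fix: line 23: replace `==` with `<=`.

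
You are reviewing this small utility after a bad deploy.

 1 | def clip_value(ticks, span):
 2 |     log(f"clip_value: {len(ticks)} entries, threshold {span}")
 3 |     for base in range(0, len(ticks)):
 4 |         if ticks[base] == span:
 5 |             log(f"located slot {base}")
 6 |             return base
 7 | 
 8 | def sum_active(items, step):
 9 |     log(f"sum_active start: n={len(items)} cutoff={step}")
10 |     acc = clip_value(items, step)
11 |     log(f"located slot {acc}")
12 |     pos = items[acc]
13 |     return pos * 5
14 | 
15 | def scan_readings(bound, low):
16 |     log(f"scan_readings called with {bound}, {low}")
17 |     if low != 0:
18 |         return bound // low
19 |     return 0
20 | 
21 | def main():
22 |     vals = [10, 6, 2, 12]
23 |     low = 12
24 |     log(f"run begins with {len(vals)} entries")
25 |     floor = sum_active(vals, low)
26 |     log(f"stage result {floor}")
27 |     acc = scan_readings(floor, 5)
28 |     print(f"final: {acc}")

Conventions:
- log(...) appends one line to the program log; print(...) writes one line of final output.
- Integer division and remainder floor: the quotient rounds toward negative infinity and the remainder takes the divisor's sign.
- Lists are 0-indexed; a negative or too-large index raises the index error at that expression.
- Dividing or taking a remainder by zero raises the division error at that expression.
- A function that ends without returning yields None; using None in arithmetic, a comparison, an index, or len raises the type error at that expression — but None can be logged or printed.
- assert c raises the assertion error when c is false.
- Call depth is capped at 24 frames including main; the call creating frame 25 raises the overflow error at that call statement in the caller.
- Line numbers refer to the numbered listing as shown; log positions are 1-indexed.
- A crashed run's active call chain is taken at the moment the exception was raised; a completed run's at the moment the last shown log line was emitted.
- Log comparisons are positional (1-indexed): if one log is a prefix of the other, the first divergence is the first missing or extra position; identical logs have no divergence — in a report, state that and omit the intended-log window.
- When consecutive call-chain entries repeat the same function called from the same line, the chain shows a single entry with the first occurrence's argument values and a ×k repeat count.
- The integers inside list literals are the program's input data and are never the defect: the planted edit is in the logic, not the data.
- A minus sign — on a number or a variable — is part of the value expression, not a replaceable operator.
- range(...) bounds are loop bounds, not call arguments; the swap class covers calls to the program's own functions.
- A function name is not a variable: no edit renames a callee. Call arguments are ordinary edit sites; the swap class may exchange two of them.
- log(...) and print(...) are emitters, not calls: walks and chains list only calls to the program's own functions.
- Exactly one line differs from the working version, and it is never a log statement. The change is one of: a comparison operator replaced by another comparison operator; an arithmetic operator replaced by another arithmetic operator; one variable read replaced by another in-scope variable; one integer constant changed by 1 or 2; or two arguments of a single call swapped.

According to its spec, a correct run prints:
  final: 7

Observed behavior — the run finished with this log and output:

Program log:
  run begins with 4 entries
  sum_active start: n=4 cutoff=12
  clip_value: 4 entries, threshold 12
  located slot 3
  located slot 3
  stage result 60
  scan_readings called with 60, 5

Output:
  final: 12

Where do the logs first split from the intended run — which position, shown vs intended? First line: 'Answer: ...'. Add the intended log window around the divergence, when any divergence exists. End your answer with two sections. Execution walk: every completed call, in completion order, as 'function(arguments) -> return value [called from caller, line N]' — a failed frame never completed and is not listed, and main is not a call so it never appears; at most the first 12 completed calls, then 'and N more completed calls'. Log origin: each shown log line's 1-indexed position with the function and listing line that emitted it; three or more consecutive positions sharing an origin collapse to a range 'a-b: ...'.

Answer: position 6 — the shown line 'stage result 60' should read 'stage result 36'.
Intended log window:
  4: located slot 3
  5: located slot 3
  6: stage result 36
  7: scan_readings called with 36, 5
Execution walk:
  clip_value([10, 6, 2, 12], 12) -> 3  [called from sum_active, line 10]
  sum_active([10, 6, 2, 12], 12) -> 60  [called from main, line 25]
  scan_readings(60, 5) -> 12  [called from main, line 27]
Log origins:
  1: logged in main at line 24
  2: logged in sum_active at line 9
  3: logged in clip_value at line 2
  4: logged in clip_value at line 5
  5: logged in sum_active at line 11
  6: logged in main at line 26
  7: logged in scan_readings at line 16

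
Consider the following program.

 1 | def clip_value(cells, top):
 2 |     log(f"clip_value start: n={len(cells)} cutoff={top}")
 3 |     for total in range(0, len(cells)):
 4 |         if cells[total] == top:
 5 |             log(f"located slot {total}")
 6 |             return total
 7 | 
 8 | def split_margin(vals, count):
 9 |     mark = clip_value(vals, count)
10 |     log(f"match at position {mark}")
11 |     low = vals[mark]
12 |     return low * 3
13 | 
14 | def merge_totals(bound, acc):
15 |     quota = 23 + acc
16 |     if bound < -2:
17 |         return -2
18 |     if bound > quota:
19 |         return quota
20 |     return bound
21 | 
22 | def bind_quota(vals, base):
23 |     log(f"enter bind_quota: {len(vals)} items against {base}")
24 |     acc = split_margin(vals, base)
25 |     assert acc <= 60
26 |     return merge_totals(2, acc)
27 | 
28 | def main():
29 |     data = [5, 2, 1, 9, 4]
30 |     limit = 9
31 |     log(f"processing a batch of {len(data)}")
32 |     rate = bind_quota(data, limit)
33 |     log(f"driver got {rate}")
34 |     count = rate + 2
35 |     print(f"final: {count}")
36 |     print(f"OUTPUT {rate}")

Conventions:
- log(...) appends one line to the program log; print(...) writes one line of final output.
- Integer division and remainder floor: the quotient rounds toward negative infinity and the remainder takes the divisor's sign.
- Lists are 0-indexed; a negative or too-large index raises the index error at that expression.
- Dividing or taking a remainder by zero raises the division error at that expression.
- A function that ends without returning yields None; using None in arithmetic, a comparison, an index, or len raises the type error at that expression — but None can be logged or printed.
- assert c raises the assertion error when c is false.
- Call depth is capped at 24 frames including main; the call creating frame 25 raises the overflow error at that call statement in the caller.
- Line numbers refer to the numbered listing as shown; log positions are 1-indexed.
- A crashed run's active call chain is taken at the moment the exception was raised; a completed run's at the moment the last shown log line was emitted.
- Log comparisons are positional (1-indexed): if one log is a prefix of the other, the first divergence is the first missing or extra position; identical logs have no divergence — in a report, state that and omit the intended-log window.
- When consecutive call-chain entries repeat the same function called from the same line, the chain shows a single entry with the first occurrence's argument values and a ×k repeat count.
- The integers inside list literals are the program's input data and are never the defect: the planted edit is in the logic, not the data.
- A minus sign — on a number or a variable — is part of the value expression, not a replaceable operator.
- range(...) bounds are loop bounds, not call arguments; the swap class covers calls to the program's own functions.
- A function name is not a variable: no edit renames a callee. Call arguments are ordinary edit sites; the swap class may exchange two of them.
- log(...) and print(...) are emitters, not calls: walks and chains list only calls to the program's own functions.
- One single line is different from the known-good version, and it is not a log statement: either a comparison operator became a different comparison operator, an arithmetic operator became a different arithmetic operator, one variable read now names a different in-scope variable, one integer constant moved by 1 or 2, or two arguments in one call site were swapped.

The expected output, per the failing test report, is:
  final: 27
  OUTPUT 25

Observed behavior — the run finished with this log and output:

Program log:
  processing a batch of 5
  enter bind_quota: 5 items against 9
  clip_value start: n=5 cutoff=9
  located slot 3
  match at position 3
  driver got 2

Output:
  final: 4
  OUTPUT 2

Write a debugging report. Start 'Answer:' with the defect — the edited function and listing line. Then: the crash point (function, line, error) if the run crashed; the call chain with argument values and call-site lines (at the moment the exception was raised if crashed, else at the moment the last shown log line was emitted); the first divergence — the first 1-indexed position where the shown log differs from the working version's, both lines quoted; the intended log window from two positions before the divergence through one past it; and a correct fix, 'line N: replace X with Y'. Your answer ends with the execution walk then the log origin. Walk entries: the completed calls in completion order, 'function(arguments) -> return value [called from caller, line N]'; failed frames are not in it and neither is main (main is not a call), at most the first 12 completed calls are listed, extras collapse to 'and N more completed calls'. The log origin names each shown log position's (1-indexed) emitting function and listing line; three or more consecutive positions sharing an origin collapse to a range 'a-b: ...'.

Answer: the defect is in bind_quota at line 26.
The tell: The earliest visible damage is log position 6 — 'driver got 2' rather than the intended 'driver got 25'.
Call chain: main.
First divergence: position 6 — shown 'driver got 2', intended 'driver got 25'.
Intended log window:
  4: located slot 3
  5: match at position 3
  6: driver got 25
Execution walk:
  clip_value([5, 2, 1, 9, 4], 9) -> 3  [called from split_margin, line 9]
  split_margin([5, 2, 1, 9, 4], 9) -> 27  [called from bind_quota, line 24]
  merge_totals(2, 27) -> 2  [called from bind_quota, line 26]
  bind_quota([5, 2, 1, 9, 4], 9) -> 2  [called from main, line 32]
Origin of each log line:
  1: emitted by main (line 31)
  2: emitted by bind_quota (line 23)
  3: emitted by clip_value (line 2)
  4: emitted by clip_value (line 5)
  5: emitted by split_margin (line 10)
  6: emitted by main (line 33)
A correct fix: line 26: replace `merge_totals(2, acc)` with `merge_totals(acc, 2)`.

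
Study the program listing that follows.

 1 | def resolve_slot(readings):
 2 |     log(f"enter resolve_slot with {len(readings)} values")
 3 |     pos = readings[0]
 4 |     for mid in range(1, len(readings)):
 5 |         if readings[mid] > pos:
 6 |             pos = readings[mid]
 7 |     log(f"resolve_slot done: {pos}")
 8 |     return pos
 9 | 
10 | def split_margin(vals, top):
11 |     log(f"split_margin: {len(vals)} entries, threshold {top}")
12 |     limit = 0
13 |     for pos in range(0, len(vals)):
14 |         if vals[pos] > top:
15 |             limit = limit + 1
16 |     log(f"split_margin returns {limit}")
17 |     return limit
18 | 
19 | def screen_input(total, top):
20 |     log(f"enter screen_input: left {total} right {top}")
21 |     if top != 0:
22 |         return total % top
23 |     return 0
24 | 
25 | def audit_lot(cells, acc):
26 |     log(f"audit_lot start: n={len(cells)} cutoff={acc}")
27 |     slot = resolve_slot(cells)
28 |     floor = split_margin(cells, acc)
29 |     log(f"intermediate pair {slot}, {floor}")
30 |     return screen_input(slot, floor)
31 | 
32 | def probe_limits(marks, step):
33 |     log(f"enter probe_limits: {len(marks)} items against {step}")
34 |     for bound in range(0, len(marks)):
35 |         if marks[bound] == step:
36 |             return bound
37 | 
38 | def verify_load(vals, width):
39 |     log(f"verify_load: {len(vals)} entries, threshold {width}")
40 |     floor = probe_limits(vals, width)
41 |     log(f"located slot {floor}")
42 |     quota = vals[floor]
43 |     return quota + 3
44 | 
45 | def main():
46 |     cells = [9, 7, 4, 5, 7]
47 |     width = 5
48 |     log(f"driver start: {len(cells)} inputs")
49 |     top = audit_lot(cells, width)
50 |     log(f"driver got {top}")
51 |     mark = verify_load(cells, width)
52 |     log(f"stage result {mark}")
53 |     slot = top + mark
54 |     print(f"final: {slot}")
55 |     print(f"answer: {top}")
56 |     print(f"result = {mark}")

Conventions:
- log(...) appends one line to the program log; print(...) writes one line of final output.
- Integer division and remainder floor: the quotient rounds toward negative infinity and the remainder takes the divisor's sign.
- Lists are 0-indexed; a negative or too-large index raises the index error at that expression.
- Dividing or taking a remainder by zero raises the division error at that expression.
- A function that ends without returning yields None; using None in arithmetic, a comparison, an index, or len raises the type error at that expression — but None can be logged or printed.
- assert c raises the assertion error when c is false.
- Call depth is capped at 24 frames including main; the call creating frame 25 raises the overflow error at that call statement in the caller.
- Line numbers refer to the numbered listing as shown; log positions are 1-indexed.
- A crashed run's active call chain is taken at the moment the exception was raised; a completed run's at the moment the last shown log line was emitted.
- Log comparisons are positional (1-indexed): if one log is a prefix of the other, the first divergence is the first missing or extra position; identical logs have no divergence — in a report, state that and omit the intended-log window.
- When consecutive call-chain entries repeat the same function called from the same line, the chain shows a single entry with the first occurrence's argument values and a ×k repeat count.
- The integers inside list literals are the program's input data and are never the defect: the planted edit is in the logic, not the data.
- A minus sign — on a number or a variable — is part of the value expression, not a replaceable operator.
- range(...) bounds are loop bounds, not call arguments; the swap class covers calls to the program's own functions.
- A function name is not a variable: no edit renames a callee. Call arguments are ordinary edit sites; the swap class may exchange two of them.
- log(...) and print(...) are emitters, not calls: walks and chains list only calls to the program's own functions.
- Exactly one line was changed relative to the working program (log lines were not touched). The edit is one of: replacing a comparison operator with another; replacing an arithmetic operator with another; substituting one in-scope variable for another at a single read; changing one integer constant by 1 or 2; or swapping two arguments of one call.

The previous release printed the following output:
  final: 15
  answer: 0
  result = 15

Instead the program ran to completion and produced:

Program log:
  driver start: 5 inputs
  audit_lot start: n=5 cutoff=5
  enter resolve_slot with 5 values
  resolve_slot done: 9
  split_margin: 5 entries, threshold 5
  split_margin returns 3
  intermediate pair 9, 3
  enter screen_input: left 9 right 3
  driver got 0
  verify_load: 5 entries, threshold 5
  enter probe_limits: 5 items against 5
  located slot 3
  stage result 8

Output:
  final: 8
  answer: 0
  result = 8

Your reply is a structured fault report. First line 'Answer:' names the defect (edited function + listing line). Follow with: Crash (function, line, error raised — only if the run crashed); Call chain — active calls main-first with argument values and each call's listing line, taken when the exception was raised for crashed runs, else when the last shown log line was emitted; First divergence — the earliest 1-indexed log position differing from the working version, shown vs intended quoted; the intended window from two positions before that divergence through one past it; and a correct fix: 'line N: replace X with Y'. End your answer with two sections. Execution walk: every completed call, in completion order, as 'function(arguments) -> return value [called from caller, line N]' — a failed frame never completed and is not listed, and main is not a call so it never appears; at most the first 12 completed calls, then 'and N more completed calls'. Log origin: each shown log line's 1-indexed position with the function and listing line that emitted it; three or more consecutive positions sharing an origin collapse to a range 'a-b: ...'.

Answer: the defect is in verify_load at line 43.
Key fact: Position 13 is the first bad log line: 'stage result 8' should read 'stage result 15'.
Call chain: main.
First divergence: position 13; shown 'stage result 8' vs intended 'stage result 15'.
Intended log window:
  11: enter probe_limits: 5 items against 5
  12: located slot 3
  13: stage result 15
Execution walk:
  resolve_slot([9, 7, 4, 5, 7]) -> 9  [called from audit_lot, line 27]
  split_margin([9, 7, 4, 5, 7], 5) -> 3  [called from audit_lot, line 28]
  screen_input(9, 3) -> 0  [called from audit_lot, line 30]
  audit_lot([9, 7, 4, 5, 7], 5) -> 0  [called from main, line 49]
  probe_limits([9, 7, 4, 5, 7], 5) -> 3  [called from verify_load, line 40]
  verify_load([9, 7, 4, 5, 7], 5) -> 8  [called from main, line 51]
Log origins:
  1: emitted by main (line 48)
  2: emitted by audit_lot (line 26)
  3: emitted by resolve_slot (line 2)
  4: emitted by resolve_slot (line 7)
  5: emitted by split_margin (line 11)
  6: emitted by split_margin (line 16)
  7: emitted by audit_lot (line 29)
  8: emitted by screen_input (line 20)
  9: emitted by main (line 50)
  10: emitted by verify_load (line 39)
  11: emitted by probe_limits (line 33)
  12: emitted by verify_load (line 41)
  13: emitted by main (line 52)
A correct fix: line 43: replace `+` with `*`.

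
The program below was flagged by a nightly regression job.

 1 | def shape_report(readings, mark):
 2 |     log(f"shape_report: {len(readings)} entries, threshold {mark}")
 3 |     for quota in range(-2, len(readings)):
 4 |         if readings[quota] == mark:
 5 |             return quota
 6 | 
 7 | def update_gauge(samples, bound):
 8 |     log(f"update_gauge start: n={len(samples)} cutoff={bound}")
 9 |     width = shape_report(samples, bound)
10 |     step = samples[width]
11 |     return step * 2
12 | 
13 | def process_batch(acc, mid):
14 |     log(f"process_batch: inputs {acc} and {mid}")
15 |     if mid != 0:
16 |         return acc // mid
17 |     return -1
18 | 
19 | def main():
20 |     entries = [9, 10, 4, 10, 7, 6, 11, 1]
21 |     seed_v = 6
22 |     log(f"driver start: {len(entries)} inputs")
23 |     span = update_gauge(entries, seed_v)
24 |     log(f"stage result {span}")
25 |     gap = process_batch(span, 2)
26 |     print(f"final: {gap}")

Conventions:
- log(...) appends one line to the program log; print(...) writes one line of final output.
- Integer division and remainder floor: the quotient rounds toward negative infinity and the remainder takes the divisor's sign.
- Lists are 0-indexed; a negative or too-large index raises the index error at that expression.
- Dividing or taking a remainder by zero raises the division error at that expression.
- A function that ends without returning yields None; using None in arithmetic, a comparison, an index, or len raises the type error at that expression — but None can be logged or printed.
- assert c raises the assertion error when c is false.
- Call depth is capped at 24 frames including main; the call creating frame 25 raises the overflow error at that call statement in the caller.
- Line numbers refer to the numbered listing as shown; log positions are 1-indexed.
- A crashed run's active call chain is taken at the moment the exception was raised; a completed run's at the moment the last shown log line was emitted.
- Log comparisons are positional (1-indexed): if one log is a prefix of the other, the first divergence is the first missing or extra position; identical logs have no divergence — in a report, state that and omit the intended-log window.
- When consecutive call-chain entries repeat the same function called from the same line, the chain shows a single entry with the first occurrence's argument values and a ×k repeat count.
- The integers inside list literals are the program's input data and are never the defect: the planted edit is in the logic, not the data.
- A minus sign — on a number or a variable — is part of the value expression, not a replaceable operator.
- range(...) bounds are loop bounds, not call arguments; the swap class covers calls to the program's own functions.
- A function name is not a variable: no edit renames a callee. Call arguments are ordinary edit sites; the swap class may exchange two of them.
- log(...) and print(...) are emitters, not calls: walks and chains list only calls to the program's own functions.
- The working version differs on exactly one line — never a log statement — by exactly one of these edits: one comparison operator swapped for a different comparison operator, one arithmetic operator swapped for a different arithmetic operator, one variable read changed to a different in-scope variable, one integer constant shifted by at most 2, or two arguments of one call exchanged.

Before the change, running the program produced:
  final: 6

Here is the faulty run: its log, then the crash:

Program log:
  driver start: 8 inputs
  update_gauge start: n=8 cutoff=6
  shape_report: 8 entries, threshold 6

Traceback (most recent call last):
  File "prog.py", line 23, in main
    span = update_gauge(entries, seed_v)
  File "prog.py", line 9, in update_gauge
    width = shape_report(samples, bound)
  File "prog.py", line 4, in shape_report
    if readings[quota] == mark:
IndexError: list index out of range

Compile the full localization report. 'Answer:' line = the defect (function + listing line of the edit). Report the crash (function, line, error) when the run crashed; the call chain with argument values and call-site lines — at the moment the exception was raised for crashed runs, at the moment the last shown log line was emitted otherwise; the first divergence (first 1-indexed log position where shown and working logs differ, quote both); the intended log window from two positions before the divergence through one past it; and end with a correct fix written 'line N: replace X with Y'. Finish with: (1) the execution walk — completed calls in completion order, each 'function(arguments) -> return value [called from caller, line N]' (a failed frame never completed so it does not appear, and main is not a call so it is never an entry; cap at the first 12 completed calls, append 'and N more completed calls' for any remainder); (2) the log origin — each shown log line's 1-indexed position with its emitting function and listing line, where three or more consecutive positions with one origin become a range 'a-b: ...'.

Answer: the defect is in shape_report at line 3.
Key fact: Only 3 log lines were emitted before the run died; the intended continuation was 'stage result 12'.
Crash: shape_report, line 4, IndexError.
Call chain: main -> update_gauge([9, 10, 4, 10, 7, 6, 11, 1], 6) (called at line 23) -> shape_report([9, 10, 4, 10, 7, 6, 11, 1], 6) (called at line 9).
First divergence: position 4; the shown log stops at 3 lines while the working version next logs 'stage result 12'.
Intended log window:
  2: update_gauge start: n=8 cutoff=6
  3: shape_report: 8 entries, threshold 6
  4: stage result 12
  5: process_batch: inputs 12 and 2
Execution walk:
  (no call completed)
Log origins:
  1 — main, line 22
  2 — update_gauge, line 8
  3 — shape_report, line 2
A correct fix: line 3: replace `-2` with `0`.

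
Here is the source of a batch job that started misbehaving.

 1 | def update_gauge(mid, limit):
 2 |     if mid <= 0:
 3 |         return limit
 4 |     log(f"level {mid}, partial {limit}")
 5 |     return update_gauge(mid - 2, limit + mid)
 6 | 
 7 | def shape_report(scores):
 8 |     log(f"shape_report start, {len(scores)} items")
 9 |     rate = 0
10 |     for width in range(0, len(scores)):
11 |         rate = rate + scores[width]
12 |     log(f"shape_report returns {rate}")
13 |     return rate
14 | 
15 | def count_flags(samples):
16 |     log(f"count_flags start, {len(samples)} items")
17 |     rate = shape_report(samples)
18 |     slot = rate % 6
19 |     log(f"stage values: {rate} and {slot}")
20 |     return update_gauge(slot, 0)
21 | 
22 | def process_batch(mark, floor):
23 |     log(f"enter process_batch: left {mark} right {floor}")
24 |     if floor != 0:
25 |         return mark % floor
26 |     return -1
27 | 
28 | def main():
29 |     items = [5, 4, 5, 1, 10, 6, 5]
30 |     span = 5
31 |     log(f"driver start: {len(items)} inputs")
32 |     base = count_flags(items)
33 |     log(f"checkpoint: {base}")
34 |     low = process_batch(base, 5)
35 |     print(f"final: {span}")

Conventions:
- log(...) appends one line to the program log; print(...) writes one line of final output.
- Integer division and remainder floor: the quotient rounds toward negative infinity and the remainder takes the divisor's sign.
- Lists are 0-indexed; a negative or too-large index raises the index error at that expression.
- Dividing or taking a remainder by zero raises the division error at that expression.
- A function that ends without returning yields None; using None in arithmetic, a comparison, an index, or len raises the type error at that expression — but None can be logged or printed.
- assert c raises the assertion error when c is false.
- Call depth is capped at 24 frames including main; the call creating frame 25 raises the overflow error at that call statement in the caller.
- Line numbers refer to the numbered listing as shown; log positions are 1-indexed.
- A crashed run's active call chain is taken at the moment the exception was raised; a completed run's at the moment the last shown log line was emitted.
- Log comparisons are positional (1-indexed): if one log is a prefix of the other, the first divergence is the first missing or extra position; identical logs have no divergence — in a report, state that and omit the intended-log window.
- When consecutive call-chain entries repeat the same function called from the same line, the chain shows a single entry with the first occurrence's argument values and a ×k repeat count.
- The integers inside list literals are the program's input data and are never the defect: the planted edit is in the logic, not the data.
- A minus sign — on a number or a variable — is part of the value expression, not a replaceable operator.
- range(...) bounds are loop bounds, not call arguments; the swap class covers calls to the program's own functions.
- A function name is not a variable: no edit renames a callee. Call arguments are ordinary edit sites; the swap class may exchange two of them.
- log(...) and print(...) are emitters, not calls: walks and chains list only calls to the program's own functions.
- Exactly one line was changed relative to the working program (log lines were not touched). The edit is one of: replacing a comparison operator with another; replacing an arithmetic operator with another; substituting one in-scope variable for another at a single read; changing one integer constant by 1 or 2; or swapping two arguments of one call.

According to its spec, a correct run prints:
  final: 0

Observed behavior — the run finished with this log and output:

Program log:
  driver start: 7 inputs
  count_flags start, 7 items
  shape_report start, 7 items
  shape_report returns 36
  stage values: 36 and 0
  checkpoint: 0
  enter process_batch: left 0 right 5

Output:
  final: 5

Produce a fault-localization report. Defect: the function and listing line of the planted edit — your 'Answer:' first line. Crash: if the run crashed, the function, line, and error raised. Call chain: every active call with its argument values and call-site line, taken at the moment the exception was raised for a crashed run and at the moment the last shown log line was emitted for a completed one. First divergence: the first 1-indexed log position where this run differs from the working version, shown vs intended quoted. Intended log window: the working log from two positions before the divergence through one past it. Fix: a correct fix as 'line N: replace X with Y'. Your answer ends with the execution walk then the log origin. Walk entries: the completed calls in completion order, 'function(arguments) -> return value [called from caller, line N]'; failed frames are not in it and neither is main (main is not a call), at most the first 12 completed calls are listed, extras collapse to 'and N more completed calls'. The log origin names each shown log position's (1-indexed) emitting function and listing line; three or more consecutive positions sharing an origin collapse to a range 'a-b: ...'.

Answer: the defect is in main at line 35.
The tell: The logs agree in full; only the final output differs.
Call chain: main -> process_batch(0, 5) (called at line 34).
First divergence: there is none — every log position agrees.
Execution walk:
  shape_report([5, 4, 5, 1, 10, 6, 5]) -> 36  [called from count_flags, line 17]
  update_gauge(0, 0) -> 0  [called from count_flags, line 20]
  count_flags([5, 4, 5, 1, 10, 6, 5]) -> 0  [called from main, line 32]
  process_batch(0, 5) -> 0  [called from main, line 34]
Log line origins:
  1: emitted by main (line 31)
  2: emitted by count_flags (line 16)
  3: emitted by shape_report (line 8)
  4: emitted by shape_report (line 12)
  5: emitted by count_flags (line 19)
  6: emitted by main (line 33)
  7: emitted by process_batch (line 23)
A correct fix: line 35: replace `span` with `low`.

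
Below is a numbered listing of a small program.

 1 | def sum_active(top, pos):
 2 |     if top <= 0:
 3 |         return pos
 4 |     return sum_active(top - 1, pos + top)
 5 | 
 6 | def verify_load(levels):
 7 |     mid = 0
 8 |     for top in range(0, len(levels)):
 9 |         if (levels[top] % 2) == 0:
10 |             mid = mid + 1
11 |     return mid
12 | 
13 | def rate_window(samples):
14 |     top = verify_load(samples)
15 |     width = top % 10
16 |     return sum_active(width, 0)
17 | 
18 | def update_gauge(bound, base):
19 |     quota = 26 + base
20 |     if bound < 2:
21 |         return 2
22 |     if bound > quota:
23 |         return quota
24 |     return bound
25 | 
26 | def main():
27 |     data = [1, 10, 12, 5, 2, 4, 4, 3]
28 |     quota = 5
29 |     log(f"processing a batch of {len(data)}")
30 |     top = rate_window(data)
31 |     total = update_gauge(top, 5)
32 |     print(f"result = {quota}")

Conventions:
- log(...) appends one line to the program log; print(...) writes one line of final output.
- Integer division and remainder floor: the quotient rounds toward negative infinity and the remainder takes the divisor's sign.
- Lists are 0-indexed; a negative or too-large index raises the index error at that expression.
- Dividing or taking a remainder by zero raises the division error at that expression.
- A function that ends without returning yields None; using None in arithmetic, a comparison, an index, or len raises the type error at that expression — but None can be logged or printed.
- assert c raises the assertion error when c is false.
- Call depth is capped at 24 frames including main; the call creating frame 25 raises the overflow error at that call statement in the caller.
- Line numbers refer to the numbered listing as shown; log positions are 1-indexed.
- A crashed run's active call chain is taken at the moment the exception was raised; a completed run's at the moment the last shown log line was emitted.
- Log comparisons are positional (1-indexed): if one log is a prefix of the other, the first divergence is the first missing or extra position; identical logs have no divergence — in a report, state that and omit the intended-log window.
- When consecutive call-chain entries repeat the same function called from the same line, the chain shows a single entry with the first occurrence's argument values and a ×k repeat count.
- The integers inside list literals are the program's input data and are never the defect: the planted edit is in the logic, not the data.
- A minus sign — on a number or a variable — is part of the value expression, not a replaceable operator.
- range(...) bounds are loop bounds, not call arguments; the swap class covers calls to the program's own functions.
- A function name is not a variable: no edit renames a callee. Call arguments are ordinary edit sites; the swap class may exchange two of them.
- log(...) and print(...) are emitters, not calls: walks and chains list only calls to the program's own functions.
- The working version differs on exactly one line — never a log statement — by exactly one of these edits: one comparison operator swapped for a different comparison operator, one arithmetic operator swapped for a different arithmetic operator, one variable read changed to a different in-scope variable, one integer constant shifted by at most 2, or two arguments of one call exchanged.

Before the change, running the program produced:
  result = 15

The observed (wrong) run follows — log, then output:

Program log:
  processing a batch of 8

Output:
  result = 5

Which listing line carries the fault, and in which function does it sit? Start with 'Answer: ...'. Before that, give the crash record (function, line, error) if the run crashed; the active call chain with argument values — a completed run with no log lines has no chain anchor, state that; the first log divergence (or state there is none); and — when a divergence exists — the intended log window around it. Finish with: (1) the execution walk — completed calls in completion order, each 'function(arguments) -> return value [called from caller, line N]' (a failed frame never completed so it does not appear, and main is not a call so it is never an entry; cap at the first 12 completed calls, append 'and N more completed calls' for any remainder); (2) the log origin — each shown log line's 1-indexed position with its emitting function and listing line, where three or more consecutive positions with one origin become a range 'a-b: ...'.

Answer: the defect is in main at line 32.
Core observation: Nothing in the log betrays the bug — only the output does.
Call chain: main.
First divergence: none (the log streams are identical).
Execution walk:
  verify_load([1, 10, 12, 5, 2, 4, 4, 3]) -> 5  [called from rate_window, line 14]
  sum_active(0, 15) -> 15  [called from sum_active, line 4]
  sum_active(1, 14) -> 15  [called from sum_active, line 4]
  sum_active(2, 12) -> 15  [called from sum_active, line 4]
  sum_active(3, 9) -> 15  [called from sum_active, line 4]
  sum_active(4, 5) -> 15  [called from sum_active, line 4]
  sum_active(5, 0) -> 15  [called from rate_window, line 16]
  rate_window([1, 10, 12, 5, 2, 4, 4, 3]) -> 15  [called from main, line 30]
  update_gauge(15, 5) -> 15  [called from main, line 31]
Log line origins:
  1 — main, line 29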